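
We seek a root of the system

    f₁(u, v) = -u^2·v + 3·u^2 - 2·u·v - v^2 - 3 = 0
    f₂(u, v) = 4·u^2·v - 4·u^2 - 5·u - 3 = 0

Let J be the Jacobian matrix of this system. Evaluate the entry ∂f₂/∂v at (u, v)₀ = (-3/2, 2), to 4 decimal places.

∂f₂/∂v = 4·u^2.
At (-3/2, 2) this is 9.0000.

9.0000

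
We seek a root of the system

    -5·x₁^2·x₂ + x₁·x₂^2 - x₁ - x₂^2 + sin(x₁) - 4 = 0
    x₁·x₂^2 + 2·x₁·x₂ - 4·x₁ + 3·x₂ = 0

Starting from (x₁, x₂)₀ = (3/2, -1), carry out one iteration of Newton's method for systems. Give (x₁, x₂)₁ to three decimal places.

At (3/2, -1): F = (7.24749, -10.500).
Jacobian J = [[-10·x₁·x₂ + x₂^2 + cos(x₁) - 1, -5·x₁^2 + 2·x₁·x₂ - 2·x₂], [x₂^2 + 2·x₂ - 4, 2·x₁·x₂ + 2·x₁ + 3]].
At the point, J = [[15.07074, -12.250], [-5.000, 3.000]] (det J = -16.03779).
Solving J·Δ = −F gives Δ = (-6.664, -7.607).
Then the next iterate is (x₁, x₂)₁ = (-5.164, -8.607).

(-5.164, -8.607)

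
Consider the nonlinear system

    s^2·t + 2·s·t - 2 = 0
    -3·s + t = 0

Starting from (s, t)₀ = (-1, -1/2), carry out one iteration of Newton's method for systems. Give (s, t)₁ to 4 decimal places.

At (-1, -1/2): F = (-1.5000, 2.5000).
Jacobian J = [[2·s·t + 2·t, s^2 + 2·s], [-3, 1]].
At the point, J = [[0.0000, -1.0000], [-3.0000, 1.0000]] (det J = -3.0000).
Solving J·Δ = −F gives Δ = (0.3333, -1.5000).
Then the next iterate is (s, t)₁ = (-0.6667, -2.0000).

(-0.6667, -2.0000)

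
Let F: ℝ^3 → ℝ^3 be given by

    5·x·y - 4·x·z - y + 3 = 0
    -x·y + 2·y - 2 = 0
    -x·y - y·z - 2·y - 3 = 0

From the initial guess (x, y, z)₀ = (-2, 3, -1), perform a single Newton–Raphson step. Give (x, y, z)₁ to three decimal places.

(1.614, 3.211, -4.544)

At (-2, 3, -1): F = (-38.000, 10.000, 0.000).
Jacobian J = [[5·y - 4·z, 5·x - 1, -4·x], [-y, -x + 2, 0], [-y, -x - z - 2, -y]].
At the point, J = [[19.000, -11.000, 8.000], [-3.000, 4.000, 0.000], [-3.000, 1.000, -3.000]] (det J = -57.000).
Solving J·Δ = −F gives Δ = (3.614, 0.211, -3.544).
Then the next iterate is (x, y, z)₁ = (1.614, 3.211, -4.544).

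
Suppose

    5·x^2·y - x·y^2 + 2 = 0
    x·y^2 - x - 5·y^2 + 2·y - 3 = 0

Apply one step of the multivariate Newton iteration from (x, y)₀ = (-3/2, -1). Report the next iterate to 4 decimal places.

(-1.3393, -0.3333)

At (-3/2, -1): F = (-7.7500, -10.0000).
Jacobian J = [[10·x·y - y^2, 5·x^2 - 2·x·y], [y^2 - 1, 2·x·y - 10·y + 2]].
At the point, J = [[14.0000, 8.2500], [0.0000, 15.0000]] (det J = 210.0000).
Solving J·Δ = −F gives Δ = (0.1607, 0.6667).
Then the next iterate is (x, y)₁ = (-1.3393, -0.3333).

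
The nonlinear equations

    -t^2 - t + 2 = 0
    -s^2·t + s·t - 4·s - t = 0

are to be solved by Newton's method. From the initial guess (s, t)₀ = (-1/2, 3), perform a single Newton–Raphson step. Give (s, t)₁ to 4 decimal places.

(-0.1250, 1.5714)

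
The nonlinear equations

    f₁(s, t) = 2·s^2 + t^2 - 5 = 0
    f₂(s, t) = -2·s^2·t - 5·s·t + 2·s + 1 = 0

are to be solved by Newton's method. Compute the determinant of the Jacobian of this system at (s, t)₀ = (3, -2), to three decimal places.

J = [[4·s, 2·t], [-4·s·t - 5·t + 2, -2·s^2 - 5·s]].
At the point, J = [[12.000, -4.000], [36.000, -33.000]].
det J = -252.000.

-252.000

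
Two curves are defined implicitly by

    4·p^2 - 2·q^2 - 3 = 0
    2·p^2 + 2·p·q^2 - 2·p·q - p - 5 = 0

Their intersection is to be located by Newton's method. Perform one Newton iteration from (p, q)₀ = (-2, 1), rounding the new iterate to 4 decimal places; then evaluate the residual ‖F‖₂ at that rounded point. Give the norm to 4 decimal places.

2.1518

At (-2, 1): F = (11.0000, 5.0000).
Jacobian J = [[8·p, -4·q], [4·p + 2·q^2 - 2·q - 1, 4·p·q - 2·p]].
At the point, J = [[-16.0000, -4.0000], [-9.0000, -4.0000]] (det J = 28.0000).
Solving J·Δ = −F gives Δ = (0.8571, -0.6786).
Then the next iterate is (p, q)₁ = (-1.1429, 0.3214).
Re-evaluating at (-1.1429, 0.3214): F = (2.018286, -0.746122), so ‖F‖₂ = 2.1518.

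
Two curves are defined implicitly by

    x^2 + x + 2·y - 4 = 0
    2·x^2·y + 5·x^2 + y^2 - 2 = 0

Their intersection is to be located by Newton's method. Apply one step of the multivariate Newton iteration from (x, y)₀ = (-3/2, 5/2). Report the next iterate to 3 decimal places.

(-0.601, 2.524)

At (-3/2, 5/2): F = (1.750, 26.750).
Jacobian J = [[2·x + 1, 2], [4·x·y + 10·x, 2·x^2 + 2·y]].
At the point, J = [[-2.000, 2.000], [-30.000, 9.500]] (det J = 41.000).
Solving J·Δ = −F gives Δ = (0.899, 0.024).
Then the next iterate is (x, y)₁ = (-0.601, 2.524).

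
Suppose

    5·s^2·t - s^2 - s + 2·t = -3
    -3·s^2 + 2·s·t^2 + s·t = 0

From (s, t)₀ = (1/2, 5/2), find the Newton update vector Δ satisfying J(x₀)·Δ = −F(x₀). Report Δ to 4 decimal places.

At (1/2, 5/2): F = (10.3750, 6.7500).
Jacobian J = [[10·s·t - 2·s - 1, 5·s^2 + 2], [-6·s + 2·t^2 + t, 4·s·t + s]].
At the point, J = [[10.5000, 3.2500], [12.0000, 5.5000]] (det J = 18.7500).
Solving J·Δ = −F gives Δ = (-1.8733, 2.8600).

(-1.8733, 2.8600)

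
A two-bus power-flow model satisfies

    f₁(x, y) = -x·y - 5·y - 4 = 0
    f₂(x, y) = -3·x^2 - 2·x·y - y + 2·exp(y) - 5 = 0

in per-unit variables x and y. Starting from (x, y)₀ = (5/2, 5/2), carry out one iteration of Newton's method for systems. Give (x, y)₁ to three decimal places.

At (5/2, 5/2): F = (-22.750, -14.38501).
Jacobian J = [[-y, -x - 5], [-6·x - 2·y, -2·x + 2·exp(y) - 1]].
At the point, J = [[-2.500, -7.500], [-20.000, 18.36499]] (det J = -195.91247).
Solving J·Δ = −F gives Δ = (-2.683, -2.139).
Then the next iterate is (x, y)₁ = (-0.183, 0.361).

(-0.183, 0.361)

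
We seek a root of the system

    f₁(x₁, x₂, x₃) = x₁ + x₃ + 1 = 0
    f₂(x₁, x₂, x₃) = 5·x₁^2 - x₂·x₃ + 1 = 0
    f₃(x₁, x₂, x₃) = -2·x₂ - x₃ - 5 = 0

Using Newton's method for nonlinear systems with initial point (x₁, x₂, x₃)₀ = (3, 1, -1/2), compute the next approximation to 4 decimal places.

At (3, 1, -1/2): F = (3.5000, 46.5000, -6.5000).
Jacobian J = [[1, 0, 1], [10·x₁, -x₃, -x₂], [0, -2, -1]].
At the point, J = [[1.0000, 0.0000, 1.0000], [30.0000, 0.5000, -1.0000], [0.0000, -2.0000, -1.0000]] (det J = -62.5000).
Solving J·Δ = −F gives Δ = (-1.5760, -2.2880, -1.9240).
Then the next iterate is (x₁, x₂, x₃)₁ = (1.4240, -1.2880, -2.4240).

(1.4240, -1.2880, -2.4240)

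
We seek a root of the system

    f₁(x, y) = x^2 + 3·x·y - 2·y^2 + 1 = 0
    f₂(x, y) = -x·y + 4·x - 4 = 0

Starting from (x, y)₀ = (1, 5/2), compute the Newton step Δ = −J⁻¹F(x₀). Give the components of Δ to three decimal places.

At (1, 5/2): F = (-3.000, -2.500).
Jacobian J = [[2·x + 3·y, 3·x - 4·y], [-y + 4, -x]].
At the point, J = [[9.500, -7.000], [1.500, -1.000]] (det J = 1.000).
Solving J·Δ = −F gives Δ = (14.500, 19.250).

(14.500, 19.250)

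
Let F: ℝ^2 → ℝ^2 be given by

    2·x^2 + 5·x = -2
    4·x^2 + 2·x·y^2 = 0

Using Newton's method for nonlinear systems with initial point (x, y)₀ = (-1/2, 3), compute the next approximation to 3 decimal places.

(-0.500, 1.667)

At (-1/2, 3): F = (0.000, -8.000).
Jacobian J = [[4·x + 5, 0], [8·x + 2·y^2, 4·x·y]].
At the point, J = [[3.000, 0.000], [14.000, -6.000]] (det J = -18.000).
Solving J·Δ = −F gives Δ = (0.000, -1.333).
Then the next iterate is (x, y)₁ = (-0.500, 1.667).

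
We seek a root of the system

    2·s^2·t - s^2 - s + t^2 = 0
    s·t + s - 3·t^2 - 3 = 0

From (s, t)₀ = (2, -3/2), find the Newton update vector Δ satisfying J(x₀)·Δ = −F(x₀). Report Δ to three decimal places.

(-0.648, 0.948)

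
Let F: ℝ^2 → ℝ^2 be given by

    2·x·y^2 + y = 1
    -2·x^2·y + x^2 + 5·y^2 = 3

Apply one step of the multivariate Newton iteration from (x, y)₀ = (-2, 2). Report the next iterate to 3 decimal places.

(-1.620, 1.203)

At (-2, 2): F = (-15.000, 5.000).
Jacobian J = [[2·y^2, 4·x·y + 1], [-4·x·y + 2·x, -2·x^2 + 10·y]].
At the point, J = [[8.000, -15.000], [12.000, 12.000]] (det J = 276.000).
Solving J·Δ = −F gives Δ = (0.380, -0.797).
Then the next iterate is (x, y)₁ = (-1.620, 1.203).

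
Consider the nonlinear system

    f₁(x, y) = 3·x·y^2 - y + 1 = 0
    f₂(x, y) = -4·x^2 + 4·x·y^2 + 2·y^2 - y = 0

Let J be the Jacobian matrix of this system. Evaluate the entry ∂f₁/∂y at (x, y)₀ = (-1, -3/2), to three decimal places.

8.000

∂f₁/∂y = 6·x·y - 1.
At (-1, -3/2) this is 8.000.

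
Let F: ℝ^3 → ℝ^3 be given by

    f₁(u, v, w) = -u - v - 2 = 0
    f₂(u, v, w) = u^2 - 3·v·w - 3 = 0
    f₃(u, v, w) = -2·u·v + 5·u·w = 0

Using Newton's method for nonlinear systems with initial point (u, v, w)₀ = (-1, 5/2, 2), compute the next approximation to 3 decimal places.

(43.000, -45.000, 26.000)

At (-1, 5/2, 2): F = (-3.500, -17.000, -5.000).
Jacobian J = [[-1, -1, 0], [2·u, -3·w, -3·v], [-2·v + 5·w, -2·u, 5·u]].
At the point, J = [[-1.000, -1.000, 0.000], [-2.000, -6.000, -7.500], [5.000, 2.000, -5.000]] (det J = 2.500).
Solving J·Δ = −F gives Δ = (44.000, -47.500, 24.000).
Then the next iterate is (u, v, w)₁ = (43.000, -45.000, 26.000).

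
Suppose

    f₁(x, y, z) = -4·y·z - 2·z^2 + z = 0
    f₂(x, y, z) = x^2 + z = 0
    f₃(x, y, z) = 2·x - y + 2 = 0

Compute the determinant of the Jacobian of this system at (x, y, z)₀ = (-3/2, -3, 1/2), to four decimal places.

29.0000

J = [[0, -4·z, -4·y - 4·z + 1], [2·x, 0, 1], [2, -1, 0]].
At the point, J = [[0.0000, -2.0000, 11.0000], [-3.0000, 0.0000, 1.0000], [2.0000, -1.0000, 0.0000]].
det J = 29.0000.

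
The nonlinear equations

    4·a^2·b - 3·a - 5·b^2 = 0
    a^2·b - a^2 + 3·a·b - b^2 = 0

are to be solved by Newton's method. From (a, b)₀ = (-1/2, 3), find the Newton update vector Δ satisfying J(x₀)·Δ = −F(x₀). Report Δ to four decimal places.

At (-1/2, 3): F = (-40.5000, -13.0000).
Jacobian J = [[8·a·b - 3, 4·a^2 - 10·b], [2·a·b - 2·a + 3·b, a^2 + 3·a - 2·b]].
At the point, J = [[-15.0000, -29.0000], [7.0000, -7.2500]] (det J = 311.7500).
Solving J·Δ = −F gives Δ = (0.2674, -1.5349).

(0.2674, -1.5349)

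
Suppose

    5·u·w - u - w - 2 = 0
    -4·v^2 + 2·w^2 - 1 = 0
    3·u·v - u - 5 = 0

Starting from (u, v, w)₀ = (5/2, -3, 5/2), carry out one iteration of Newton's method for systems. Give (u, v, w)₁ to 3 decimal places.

(0.208, -2.055, 2.683)

At (5/2, -3, 5/2): F = (24.250, -24.500, -30.000).
Jacobian J = [[5·w - 1, 0, 5·u - 1], [0, -8·v, 4·w], [3·v - 1, 3·u, 0]].
At the point, J = [[11.500, 0.000, 11.500], [0.000, 24.000, 10.000], [-10.000, 7.500, 0.000]] (det J = 1897.500).
Solving J·Δ = −F gives Δ = (-2.292, 0.945, 0.183).
Then the next iterate is (u, v, w)₁ = (0.208, -2.055, 2.683).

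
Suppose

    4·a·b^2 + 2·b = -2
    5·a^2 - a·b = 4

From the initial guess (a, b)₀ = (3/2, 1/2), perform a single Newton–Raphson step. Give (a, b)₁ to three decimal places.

(1.000, 0.000)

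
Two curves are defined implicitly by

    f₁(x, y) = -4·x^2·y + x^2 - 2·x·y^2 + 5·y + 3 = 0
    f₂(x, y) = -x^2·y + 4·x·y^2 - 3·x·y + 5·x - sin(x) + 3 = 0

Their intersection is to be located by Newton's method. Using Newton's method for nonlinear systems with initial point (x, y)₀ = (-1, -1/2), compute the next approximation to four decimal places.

(-0.3692, -0.6001)

At (-1, -1/2): F = (4.0000, -3.158529).
Jacobian J = [[-8·x·y + 2·x - 2·y^2, -4·x^2 - 4·x·y + 5], [-2·x·y + 4·y^2 - 3·y - cos(x) + 5, -x^2 + 8·x·y - 3·x]].
At the point, J = [[-6.5000, -1.0000], [5.959698, 6.0000]] (det J = -33.040302).
Solving J·Δ = −F gives Δ = (0.6308, -0.1001).
Then the next iterate is (x, y)₁ = (-0.3692, -0.6001).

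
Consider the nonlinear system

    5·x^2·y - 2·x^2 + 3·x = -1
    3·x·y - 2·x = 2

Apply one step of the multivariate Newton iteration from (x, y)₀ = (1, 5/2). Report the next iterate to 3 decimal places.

(0.416, 2.404)

At (1, 5/2): F = (14.500, 3.500).
Jacobian J = [[10·x·y - 4·x + 3, 5·x^2], [3·y - 2, 3·x]].
At the point, J = [[24.000, 5.000], [5.500, 3.000]] (det J = 44.500).
Solving J·Δ = −F gives Δ = (-0.584, -0.096).
Then the next iterate is (x, y)₁ = (0.416, 2.404).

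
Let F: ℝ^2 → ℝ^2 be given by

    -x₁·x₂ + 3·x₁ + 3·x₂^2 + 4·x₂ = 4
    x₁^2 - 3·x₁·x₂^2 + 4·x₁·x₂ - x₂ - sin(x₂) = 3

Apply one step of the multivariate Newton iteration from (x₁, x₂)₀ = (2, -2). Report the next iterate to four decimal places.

At (2, -2): F = (10.0000, -36.090703).
Jacobian J = [[-x₂ + 3, -x₁ + 6·x₂ + 4], [2·x₁ - 3·x₂^2 + 4·x₂, -6·x₁·x₂ + 4·x₁ - cos(x₂) - 1]].
At the point, J = [[5.0000, -10.0000], [-16.0000, 31.416147]] (det J = -2.919266).
Solving J·Δ = −F gives Δ = (-16.0128, -7.0064).
Then the next iterate is (x₁, x₂)₁ = (-14.0128, -9.0064).

(-14.0128, -9.0064)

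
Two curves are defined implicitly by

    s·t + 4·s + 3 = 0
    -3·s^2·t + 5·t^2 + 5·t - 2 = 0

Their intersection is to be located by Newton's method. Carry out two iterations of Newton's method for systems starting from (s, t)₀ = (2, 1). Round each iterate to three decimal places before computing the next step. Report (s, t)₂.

(-1.762, -2.907)

At (2, 1): F = (13.000, -4.000).
Jacobian J = [[t + 4, s], [-6·s·t, -3·s^2 + 10·t + 5]].
At the point, J = [[5.000, 2.000], [-12.000, 3.000]] (det J = 39.000).
Solving J·Δ = −F gives Δ = (-1.205, -3.487).
Then the next iterate is (s, t)₁ = (0.795, -2.487).
Round to (0.795, -2.487) and repeat: F = (4.20283, 21.20638), J = [[1.513, 0.795], [11.86299, -21.76608]].
Δ = (-2.557, -0.420), so (s, t)₂ = (-1.762, -2.907).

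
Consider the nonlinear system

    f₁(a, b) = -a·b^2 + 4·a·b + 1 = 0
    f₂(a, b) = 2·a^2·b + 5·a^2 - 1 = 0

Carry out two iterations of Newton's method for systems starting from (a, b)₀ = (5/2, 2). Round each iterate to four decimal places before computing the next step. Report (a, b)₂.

(-0.2608, 4.6374)

At (5/2, 2): F = (11.0000, 55.2500).
Jacobian J = [[-b^2 + 4·b, -2·a·b + 4·a], [4·a·b + 10·a, 2·a^2]].
At the point, J = [[4.0000, 0.0000], [45.0000, 12.5000]] (det J = 50.0000).
Solving J·Δ = −F gives Δ = (-2.7500, 5.4800).
Then the next iterate is (a, b)₁ = (-0.2500, 7.4800).
Round to (-0.2500, 7.4800) and repeat: F = (7.5076, 0.2475), J = [[-26.0304, 2.7400], [-9.9800, 0.1250]].
Δ = (-0.0108, -2.8426), so (a, b)₂ = (-0.2608, 4.6374).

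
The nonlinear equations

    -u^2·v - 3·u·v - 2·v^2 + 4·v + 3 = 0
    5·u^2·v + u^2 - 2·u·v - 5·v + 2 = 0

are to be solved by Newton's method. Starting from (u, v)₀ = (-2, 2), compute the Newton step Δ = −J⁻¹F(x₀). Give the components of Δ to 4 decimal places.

At (-2, 2): F = (7.0000, 44.0000).
Jacobian J = [[-2·u·v - 3·v, -u^2 - 3·u - 4·v + 4], [10·u·v + 2·u - 2·v, 5·u^2 - 2·u - 5]].
At the point, J = [[2.0000, -2.0000], [-48.0000, 19.0000]] (det J = -58.0000).
Solving J·Δ = −F gives Δ = (3.8103, 7.3103).

(3.8103, 7.3103)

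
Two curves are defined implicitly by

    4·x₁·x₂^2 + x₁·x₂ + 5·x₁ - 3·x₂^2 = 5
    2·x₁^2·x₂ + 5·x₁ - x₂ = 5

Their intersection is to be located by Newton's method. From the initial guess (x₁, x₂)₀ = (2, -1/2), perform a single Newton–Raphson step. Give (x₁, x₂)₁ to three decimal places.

At (2, -1/2): F = (5.250, 1.500).
Jacobian J = [[4·x₂^2 + x₂ + 5, 8·x₁·x₂ + x₁ - 6·x₂], [4·x₁·x₂ + 5, 2·x₁^2 - 1]].
At the point, J = [[5.500, -3.000], [1.000, 7.000]] (det J = 41.500).
Solving J·Δ = −F gives Δ = (-0.994, -0.072).
Then the next iterate is (x₁, x₂)₁ = (1.006, -0.572).

(1.006, -0.572)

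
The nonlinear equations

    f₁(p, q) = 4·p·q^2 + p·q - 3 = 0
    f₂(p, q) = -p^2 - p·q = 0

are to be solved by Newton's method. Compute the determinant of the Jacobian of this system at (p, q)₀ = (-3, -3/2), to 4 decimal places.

-225.0000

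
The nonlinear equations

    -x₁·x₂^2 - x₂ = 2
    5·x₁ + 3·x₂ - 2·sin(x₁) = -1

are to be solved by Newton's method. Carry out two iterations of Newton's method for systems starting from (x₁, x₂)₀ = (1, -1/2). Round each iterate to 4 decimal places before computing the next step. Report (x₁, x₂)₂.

At (1, -1/2): F = (-1.7500, 2.817058).
Jacobian J = [[-x₂^2, -2·x₁·x₂ - 1], [-2·cos(x₁) + 5, 3]].
At the point, J = [[-0.2500, 0.0000], [3.919395, 3.0000]] (det J = -0.7500).
Solving J·Δ = −F gives Δ = (-7.0000, 8.2062).
Then the next iterate is (x₁, x₂)₁ = (-6.0000, 7.7062).
Round to (-6.0000, 7.7062) and repeat: F = (346.606911, -6.440231), J = [[-59.385518, 91.4744], [3.079659, 3.0000]].
Δ = (3.5422, -1.4895), so (x₁, x₂)₂ = (-2.4578, 6.2167).

(-2.4578, 6.2167)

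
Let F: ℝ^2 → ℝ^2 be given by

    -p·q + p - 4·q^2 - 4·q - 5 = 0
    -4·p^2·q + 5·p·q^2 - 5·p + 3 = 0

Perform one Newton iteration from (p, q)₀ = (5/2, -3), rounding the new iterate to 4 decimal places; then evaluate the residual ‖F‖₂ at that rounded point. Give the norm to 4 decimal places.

51.1533

At (5/2, -3): F = (-19.0000, 178.0000).
Jacobian J = [[-q + 1, -p - 8·q - 4], [-8·p·q + 5·q^2 - 5, -4·p^2 + 10·p·q]].
At the point, J = [[4.0000, 17.5000], [100.0000, -100.0000]] (det J = -2150.0000).
Solving J·Δ = −F gives Δ = (-0.5651, 1.2149).
Then the next iterate is (p, q)₁ = (1.9349, -1.7851).
Re-evaluating at (1.9349, -1.7851): F = (-5.217038, 50.886589), so ‖F‖₂ = 51.1533.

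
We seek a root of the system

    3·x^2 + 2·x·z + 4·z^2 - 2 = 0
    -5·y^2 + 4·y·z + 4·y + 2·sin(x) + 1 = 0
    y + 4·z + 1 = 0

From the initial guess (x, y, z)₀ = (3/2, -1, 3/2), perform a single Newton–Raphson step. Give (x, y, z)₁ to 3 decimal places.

(1.943, -0.717, -0.071)

At (3/2, -1, 3/2): F = (18.250, -12.00501, 6.000).
Jacobian J = [[6·x + 2·z, 0, 2·x + 8·z], [2·cos(x), -10·y + 4·z + 4, 4·y], [0, 1, 4]].
At the point, J = [[12.000, 0.000, 15.000], [0.14147, 20.000, -4.000], [0.000, 1.000, 4.000]] (det J = 1010.12212).
Solving J·Δ = −F gives Δ = (0.443, 0.283, -1.571).
Then the next iterate is (x, y, z)₁ = (1.943, -0.717, -0.071).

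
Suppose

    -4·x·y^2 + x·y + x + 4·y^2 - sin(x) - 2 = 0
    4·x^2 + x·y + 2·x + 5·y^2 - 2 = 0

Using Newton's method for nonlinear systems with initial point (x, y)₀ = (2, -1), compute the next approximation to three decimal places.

(0.905, -0.701)

At (2, -1): F = (-6.90930, 21.000).
Jacobian J = [[-4·y^2 + y - cos(x) + 1, -8·x·y + x + 8·y], [8·x + y + 2, x + 10·y]].
At the point, J = [[-3.58385, 10.000], [17.000, -8.000]] (det J = -141.32917).
Solving J·Δ = −F gives Δ = (-1.095, 0.299).
Then the next iterate is (x, y)₁ = (0.905, -0.701).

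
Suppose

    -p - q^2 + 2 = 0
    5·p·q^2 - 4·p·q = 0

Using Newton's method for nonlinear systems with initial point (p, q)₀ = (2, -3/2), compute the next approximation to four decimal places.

(0.6909, -1.1864)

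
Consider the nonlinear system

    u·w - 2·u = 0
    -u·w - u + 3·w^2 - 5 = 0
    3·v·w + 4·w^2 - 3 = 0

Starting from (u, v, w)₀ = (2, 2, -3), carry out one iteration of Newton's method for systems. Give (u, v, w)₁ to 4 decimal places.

At (2, 2, -3): F = (-10.0000, 26.0000, 15.0000).
Jacobian J = [[w - 2, 0, u], [-w - 1, 0, -u + 6·w], [0, 3·w, 3·v + 8·w]].
At the point, J = [[-5.0000, 0.0000, 2.0000], [2.0000, 0.0000, -20.0000], [0.0000, -9.0000, -18.0000]] (det J = 864.0000).
Solving J·Δ = −F gives Δ = (-1.5417, -0.6250, 1.1458).
Then the next iterate is (u, v, w)₁ = (0.4583, 1.3750, -1.8542).

(0.4583, 1.3750, -1.8542)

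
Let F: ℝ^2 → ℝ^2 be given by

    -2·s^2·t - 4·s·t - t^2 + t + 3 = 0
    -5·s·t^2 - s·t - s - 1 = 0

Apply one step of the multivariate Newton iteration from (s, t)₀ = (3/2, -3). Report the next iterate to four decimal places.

At (3/2, -3): F = (22.5000, -65.5000).
Jacobian J = [[-4·s·t - 4·t, -2·s^2 - 4·s - 2·t + 1], [-5·t^2 - t - 1, -10·s·t - s]].
At the point, J = [[30.0000, -3.5000], [-43.0000, 43.5000]] (det J = 1154.5000).
Solving J·Δ = −F gives Δ = (-0.6492, 0.8640).
Then the next iterate is (s, t)₁ = (0.8508, -2.1360).

(0.8508, -2.1360)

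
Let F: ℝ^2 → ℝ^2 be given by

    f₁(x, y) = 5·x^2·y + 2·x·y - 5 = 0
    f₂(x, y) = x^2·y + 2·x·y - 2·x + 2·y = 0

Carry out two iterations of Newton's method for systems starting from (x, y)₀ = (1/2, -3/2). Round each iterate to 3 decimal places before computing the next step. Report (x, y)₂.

(-19.218, -44.650)

At (1/2, -3/2): F = (-8.375, -5.875).
Jacobian J = [[10·x·y + 2·y, 5·x^2 + 2·x], [2·x·y + 2·y - 2, x^2 + 2·x + 2]].
At the point, J = [[-10.500, 2.250], [-6.500, 3.250]] (det J = -19.500).
Solving J·Δ = −F gives Δ = (-0.718, 0.372).
Then the next iterate is (x, y)₁ = (-0.218, -1.128).
Round to (-0.218, -1.128) and repeat: F = (-4.77623, -1.38180), J = [[0.20304, -0.19838], [-3.76419, 1.61152]].
Δ = (-19.000, -43.522), so (x, y)₂ = (-19.218, -44.650).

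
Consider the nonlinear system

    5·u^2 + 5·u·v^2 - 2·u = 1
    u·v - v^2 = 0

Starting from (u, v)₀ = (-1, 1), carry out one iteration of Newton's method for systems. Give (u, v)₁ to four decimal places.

(-0.2581, 0.5806)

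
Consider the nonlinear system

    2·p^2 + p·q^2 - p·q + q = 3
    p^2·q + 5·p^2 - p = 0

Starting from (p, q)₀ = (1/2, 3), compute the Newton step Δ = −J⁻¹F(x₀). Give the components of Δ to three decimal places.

At (1/2, 3): F = (3.500, 1.500).
Jacobian J = [[4·p + q^2 - q, 2·p·q - p + 1], [2·p·q + 10·p - 1, p^2]].
At the point, J = [[8.000, 3.500], [7.000, 0.250]] (det J = -22.500).
Solving J·Δ = −F gives Δ = (-0.194, -0.556).

(-0.194, -0.556)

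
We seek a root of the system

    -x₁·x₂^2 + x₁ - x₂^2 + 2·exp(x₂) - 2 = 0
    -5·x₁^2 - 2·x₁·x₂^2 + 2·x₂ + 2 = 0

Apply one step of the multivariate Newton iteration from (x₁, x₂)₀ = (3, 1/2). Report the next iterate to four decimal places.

(1.2090, 3.2815)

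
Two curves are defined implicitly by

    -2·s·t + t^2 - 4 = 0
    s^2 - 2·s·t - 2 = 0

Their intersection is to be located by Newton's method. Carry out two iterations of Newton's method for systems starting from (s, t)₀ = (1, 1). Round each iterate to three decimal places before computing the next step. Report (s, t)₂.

(0.393, 1.179)

At (1, 1): F = (-5.000, -3.000).
Jacobian J = [[-2·t, -2·s + 2·t], [2·s - 2·t, -2·s]].
At the point, J = [[-2.000, 0.000], [0.000, -2.000]] (det J = 4.000).
Solving J·Δ = −F gives Δ = (-2.500, -1.500).
Then the next iterate is (s, t)₁ = (-1.500, -0.500).
Round to (-1.500, -0.500) and repeat: F = (-5.250, -1.250), J = [[1.000, 2.000], [-2.000, 3.000]].
Δ = (1.893, 1.679), so (s, t)₂ = (0.393, 1.179).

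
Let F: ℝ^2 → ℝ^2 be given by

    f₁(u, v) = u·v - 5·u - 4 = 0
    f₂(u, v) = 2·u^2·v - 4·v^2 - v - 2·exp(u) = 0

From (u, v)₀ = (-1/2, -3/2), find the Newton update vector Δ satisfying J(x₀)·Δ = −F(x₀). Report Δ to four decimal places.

(-0.1808, 0.8510)

At (-1/2, -3/2): F = (-0.7500, -9.463061).
Jacobian J = [[v - 5, u], [4·u·v - 2·exp(u), 2·u^2 - 8·v - 1]].
At the point, J = [[-6.5000, -0.5000], [1.786939, 11.5000]] (det J = -73.856531).
Solving J·Δ = −F gives Δ = (-0.1808, 0.8510).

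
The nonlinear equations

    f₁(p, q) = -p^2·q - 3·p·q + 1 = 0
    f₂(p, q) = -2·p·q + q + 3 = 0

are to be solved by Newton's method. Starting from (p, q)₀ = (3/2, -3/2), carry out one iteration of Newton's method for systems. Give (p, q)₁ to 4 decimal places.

At (3/2, -3/2): F = (11.1250, 6.0000).
Jacobian J = [[-2·p·q - 3·q, -p^2 - 3·p], [-2·q, -2·p + 1]].
At the point, J = [[9.0000, -6.7500], [3.0000, -2.0000]] (det J = 2.2500).
Solving J·Δ = −F gives Δ = (-8.1111, -9.1667).
Then the next iterate is (p, q)₁ = (-6.6111, -10.6667).

(-6.6111, -10.6667)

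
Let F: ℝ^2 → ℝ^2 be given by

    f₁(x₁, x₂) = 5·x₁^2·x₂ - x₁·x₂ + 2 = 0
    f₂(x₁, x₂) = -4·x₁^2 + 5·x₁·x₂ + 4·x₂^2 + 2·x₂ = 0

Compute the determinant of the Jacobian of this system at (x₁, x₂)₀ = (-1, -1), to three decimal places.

-139.000

J = [[10·x₁·x₂ - x₂, 5·x₁^2 - x₁], [-8·x₁ + 5·x₂, 5·x₁ + 8·x₂ + 2]].
At the point, J = [[11.000, 6.000], [3.000, -11.000]].
det J = -139.000.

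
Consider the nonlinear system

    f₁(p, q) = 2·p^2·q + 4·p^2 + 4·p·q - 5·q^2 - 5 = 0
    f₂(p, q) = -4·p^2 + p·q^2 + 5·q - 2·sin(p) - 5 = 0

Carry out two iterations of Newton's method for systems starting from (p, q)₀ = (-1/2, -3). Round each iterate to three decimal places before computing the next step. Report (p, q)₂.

(-2.715, -0.932)

At (-1/2, -3): F = (-44.500, -24.54115).
Jacobian J = [[4·p·q + 8·p + 4·q, 2·p^2 + 4·p - 10·q], [-8·p + q^2 - 2·cos(p), 2·p·q + 5]].
At the point, J = [[-10.000, 28.500], [11.24483, 8.000]] (det J = -400.47779).
Solving J·Δ = −F gives Δ = (0.858, 1.862).
Then the next iterate is (p, q)₁ = (0.358, -1.138).
Round to (0.358, -1.138) and repeat: F = (-12.88388, -11.43983), J = [[-3.31762, 13.06833], [-3.44215, 4.18519]].
Δ = (-3.073, 0.206), so (p, q)₂ = (-2.715, -0.932).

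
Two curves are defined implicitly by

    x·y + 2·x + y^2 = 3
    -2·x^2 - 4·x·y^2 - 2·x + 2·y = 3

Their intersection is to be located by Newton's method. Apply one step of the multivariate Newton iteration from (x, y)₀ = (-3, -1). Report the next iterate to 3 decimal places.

(-13.625, -4.125)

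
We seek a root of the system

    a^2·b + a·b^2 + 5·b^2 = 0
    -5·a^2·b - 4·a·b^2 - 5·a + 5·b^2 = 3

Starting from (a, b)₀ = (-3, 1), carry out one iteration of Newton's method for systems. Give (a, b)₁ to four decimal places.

(-2.6009, 0.3073)

At (-3, 1): F = (11.0000, -16.0000).
Jacobian J = [[2·a·b + b^2, a^2 + 2·a·b + 10·b], [-10·a·b - 4·b^2 - 5, -5·a^2 - 8·a·b + 10·b]].
At the point, J = [[-5.0000, 13.0000], [21.0000, -11.0000]] (det J = -218.0000).
Solving J·Δ = −F gives Δ = (0.3991, -0.6927).
Then the next iterate is (a, b)₁ = (-2.6009, 0.3073).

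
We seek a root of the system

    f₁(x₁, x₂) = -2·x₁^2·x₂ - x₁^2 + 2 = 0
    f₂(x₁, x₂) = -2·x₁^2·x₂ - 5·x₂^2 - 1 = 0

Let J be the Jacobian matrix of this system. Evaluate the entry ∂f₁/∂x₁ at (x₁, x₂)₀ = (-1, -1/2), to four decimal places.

0.0000

∂f₁/∂x₁ = -4·x₁·x₂ - 2·x₁.
At (-1, -1/2) this is 0.0000.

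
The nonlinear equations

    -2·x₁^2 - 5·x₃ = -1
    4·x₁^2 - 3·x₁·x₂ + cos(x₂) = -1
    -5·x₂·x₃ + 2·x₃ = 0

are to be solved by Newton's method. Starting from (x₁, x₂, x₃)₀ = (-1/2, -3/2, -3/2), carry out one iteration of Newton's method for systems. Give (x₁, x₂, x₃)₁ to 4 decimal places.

(-1.1475, -1.2986, -0.1590)

At (-1/2, -3/2, -3/2): F = (8.0000, -0.179263, -14.2500).
Jacobian J = [[-4·x₁, 0, -5], [8·x₁ - 3·x₂, -3·x₁ - sin(x₂), 0], [0, -5·x₃, -5·x₂ + 2]].
At the point, J = [[2.0000, 0.0000, -5.0000], [0.5000, 2.497495, 0.0000], [0.0000, 7.5000, 9.5000]] (det J = 28.702405).
Solving J·Δ = −F gives Δ = (-0.6475, 0.2014, 1.3410).
Then the next iterate is (x₁, x₂, x₃)₁ = (-1.1475, -1.2986, -0.1590).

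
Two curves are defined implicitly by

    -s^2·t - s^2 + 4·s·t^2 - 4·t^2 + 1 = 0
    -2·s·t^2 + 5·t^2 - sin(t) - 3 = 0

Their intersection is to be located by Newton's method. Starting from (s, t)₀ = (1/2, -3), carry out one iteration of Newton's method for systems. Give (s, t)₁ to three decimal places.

(0.485, -1.548)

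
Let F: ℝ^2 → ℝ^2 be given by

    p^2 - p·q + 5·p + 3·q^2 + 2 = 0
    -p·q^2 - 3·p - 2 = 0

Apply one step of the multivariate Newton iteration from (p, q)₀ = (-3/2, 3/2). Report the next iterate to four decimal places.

At (-3/2, 3/2): F = (5.7500, 5.8750).
Jacobian J = [[2·p - q + 5, -p + 6·q], [-q^2 - 3, -2·p·q]].
At the point, J = [[0.5000, 10.5000], [-5.2500, 4.5000]] (det J = 57.3750).
Solving J·Δ = −F gives Δ = (0.6242, -0.5773).
Then the next iterate is (p, q)₁ = (-0.8758, 0.9227).

(-0.8758, 0.9227)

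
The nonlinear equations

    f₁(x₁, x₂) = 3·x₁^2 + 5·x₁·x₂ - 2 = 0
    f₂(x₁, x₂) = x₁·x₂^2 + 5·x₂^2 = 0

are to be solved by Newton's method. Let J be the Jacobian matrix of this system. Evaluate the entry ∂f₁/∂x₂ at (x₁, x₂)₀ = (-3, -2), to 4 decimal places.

∂f₁/∂x₂ = 5·x₁.
At (-3, -2) this is -15.0000.

-15.0000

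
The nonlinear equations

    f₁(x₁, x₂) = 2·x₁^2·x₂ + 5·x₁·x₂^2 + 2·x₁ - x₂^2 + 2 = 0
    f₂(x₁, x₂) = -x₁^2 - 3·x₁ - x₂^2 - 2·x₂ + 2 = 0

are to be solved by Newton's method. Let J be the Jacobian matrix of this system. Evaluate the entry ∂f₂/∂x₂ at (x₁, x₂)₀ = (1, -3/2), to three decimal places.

∂f₂/∂x₂ = -2·x₂ - 2.
At (1, -3/2) this is 1.000.

1.000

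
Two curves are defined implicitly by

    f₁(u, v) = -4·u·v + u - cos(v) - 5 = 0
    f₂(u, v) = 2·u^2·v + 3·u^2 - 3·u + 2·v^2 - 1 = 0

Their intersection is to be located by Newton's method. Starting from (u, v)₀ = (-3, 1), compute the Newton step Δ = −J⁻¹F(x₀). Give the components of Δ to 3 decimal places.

At (-3, 1): F = (3.45970, 55.000).
Jacobian J = [[-4·v + 1, -4·u + sin(v)], [4·u·v + 6·u - 3, 2·u^2 + 4·v]].
At the point, J = [[-3.000, 12.84147], [-33.000, 22.000]] (det J = 357.76854).
Solving J·Δ = −F gives Δ = (1.761, 0.142).

(1.761, 0.142)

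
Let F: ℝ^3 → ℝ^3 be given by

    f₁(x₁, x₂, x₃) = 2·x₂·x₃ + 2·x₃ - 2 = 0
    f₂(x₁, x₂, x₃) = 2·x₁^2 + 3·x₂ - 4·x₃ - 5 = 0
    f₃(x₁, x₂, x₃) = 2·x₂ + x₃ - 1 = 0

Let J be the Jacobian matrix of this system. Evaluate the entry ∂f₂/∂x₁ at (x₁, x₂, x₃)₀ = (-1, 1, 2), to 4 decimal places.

-4.0000

∂f₂/∂x₁ = 4·x₁.
At (-1, 1, 2) this is -4.0000.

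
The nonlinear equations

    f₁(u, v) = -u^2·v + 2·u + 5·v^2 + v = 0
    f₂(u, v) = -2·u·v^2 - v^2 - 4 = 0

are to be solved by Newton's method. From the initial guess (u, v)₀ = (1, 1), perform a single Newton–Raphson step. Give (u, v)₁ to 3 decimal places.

(-0.400, 0.300)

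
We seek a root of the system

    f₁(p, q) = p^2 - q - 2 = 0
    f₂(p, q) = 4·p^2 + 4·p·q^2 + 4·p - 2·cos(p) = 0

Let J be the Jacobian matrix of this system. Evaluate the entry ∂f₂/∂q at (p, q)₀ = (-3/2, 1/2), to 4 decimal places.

-6.0000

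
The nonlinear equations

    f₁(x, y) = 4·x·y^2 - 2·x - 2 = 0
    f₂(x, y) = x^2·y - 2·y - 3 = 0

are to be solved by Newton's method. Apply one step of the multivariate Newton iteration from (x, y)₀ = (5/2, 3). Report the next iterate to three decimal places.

(2.193, 1.791)

At (5/2, 3): F = (83.000, 9.750).
Jacobian J = [[4·y^2 - 2, 8·x·y], [2·x·y, x^2 - 2]].
At the point, J = [[34.000, 60.000], [15.000, 4.250]] (det J = -755.500).
Solving J·Δ = −F gives Δ = (-0.307, -1.209).
Then the next iterate is (x, y)₁ = (2.193, 1.791).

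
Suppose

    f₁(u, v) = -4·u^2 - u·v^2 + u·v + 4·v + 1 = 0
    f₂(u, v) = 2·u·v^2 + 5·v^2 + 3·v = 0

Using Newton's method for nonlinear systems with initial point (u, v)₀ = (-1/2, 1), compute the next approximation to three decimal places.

(-0.857, 0.429)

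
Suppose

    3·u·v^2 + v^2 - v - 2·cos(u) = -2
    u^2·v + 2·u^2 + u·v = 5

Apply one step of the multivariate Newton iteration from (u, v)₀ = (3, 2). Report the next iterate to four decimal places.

(1.9162, 1.2649)

At (3, 2): F = (41.979985, 37.0000).
Jacobian J = [[3·v^2 + 2·sin(u), 6·u·v + 2·v - 1], [2·u·v + 4·u + v, u^2 + u]].
At the point, J = [[12.282240, 39.0000], [26.0000, 12.0000]] (det J = -866.613120).
Solving J·Δ = −F gives Δ = (-1.0838, -0.7351).
Then the next iterate is (u, v)₁ = (1.9162, 1.2649).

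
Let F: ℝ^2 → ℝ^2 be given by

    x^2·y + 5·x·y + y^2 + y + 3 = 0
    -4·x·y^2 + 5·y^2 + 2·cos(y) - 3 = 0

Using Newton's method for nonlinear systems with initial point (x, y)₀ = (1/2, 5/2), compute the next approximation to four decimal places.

(0.1870, 0.9081)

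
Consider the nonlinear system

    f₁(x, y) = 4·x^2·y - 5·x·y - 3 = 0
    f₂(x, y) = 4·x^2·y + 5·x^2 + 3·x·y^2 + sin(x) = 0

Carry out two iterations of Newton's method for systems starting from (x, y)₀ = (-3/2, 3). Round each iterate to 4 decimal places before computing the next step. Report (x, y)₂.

At (-3/2, 3): F = (46.5000, -3.247495).
Jacobian J = [[8·x·y - 5·y, 4·x^2 - 5·x], [8·x·y + 10·x + 3·y^2 + cos(x), 4·x^2 + 6·x·y]].
At the point, J = [[-51.0000, 16.5000], [-23.929263, -18.0000]] (det J = 1312.832836).
Solving J·Δ = −F gives Δ = (0.5967, -0.9737).
Then the next iterate is (x, y)₁ = (-0.9033, 2.0263).
Round to (-0.9033, 2.0263) and repeat: F = (12.765229, -1.218730), J = [[-24.774354, 7.780304], [-10.739158, -7.718337]].
Δ = (0.3241, -0.6088), so (x, y)₂ = (-0.5792, 1.4175).

(-0.5792, 1.4175)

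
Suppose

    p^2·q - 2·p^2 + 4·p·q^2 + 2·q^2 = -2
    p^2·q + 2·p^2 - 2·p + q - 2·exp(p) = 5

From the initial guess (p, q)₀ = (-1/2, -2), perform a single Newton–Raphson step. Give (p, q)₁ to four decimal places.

(-0.6183, 3.4663)

At (-1/2, -2): F = (1.0000, -7.213061).
Jacobian J = [[2·p·q - 4·p + 4·q^2, p^2 + 8·p·q + 4·q], [2·p·q + 4·p - 2·exp(p) - 2, p^2 + 1]].
At the point, J = [[20.0000, 0.2500], [-3.213061, 1.2500]] (det J = 25.803265).
Solving J·Δ = −F gives Δ = (-0.1183, 5.4663).
Then the next iterate is (p, q)₁ = (-0.6183, 3.4663).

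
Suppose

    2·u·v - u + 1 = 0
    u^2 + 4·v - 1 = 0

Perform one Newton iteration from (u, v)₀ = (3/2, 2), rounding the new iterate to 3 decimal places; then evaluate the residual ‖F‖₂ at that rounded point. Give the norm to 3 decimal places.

14.839

At (3/2, 2): F = (5.500, 9.250).
Jacobian J = [[2·v - 1, 2·u], [2·u, 4]].
At the point, J = [[3.000, 3.000], [3.000, 4.000]] (det J = 3.000).
Solving J·Δ = −F gives Δ = (1.917, -3.750).
Then the next iterate is (u, v)₁ = (3.417, -1.750).
Re-evaluating at (3.417, -1.750): F = (-14.37650, 3.67589), so ‖F‖₂ = 14.839.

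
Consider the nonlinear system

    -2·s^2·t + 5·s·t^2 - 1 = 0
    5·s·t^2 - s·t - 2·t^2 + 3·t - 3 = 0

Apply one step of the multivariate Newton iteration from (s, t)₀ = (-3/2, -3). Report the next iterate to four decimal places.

At (-3/2, -3): F = (-55.0000, -102.0000).
Jacobian J = [[-4·s·t + 5·t^2, -2·s^2 + 10·s·t], [5·t^2 - t, 10·s·t - s - 4·t + 3]].
At the point, J = [[27.0000, 40.5000], [48.0000, 61.5000]] (det J = -283.5000).
Solving J·Δ = −F gives Δ = (2.6402, -0.4021).
Then the next iterate is (s, t)₁ = (1.1402, -3.4021).

(1.1402, -3.4021)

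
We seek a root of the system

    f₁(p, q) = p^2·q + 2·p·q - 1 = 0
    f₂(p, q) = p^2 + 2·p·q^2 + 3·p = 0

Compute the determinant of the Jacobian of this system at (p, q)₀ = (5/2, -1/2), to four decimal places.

-78.1250

J = [[2·p·q + 2·q, p^2 + 2·p], [2·p + 2·q^2 + 3, 4·p·q]].
At the point, J = [[-3.5000, 11.2500], [8.5000, -5.0000]].
det J = -78.1250.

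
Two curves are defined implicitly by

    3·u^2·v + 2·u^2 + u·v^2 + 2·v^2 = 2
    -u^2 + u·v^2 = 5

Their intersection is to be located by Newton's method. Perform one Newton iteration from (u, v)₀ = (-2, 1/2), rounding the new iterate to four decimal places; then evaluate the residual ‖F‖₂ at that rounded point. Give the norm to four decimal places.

At (-2, 1/2): F = (12.0000, -9.5000).
Jacobian J = [[6·u·v + 4·u + v^2, 3·u^2 + 2·u·v + 4·v], [-2·u + v^2, 2·u·v]].
At the point, J = [[-13.7500, 12.0000], [4.2500, -2.0000]] (det J = -23.5000).
Solving J·Δ = −F gives Δ = (3.8298, 3.3883).
Then the next iterate is (u, v)₁ = (1.8298, 3.8883).
Re-evaluating at (1.8298, 3.8883): F = (101.654656, 19.316353), so ‖F‖₂ = 103.4736.

103.4736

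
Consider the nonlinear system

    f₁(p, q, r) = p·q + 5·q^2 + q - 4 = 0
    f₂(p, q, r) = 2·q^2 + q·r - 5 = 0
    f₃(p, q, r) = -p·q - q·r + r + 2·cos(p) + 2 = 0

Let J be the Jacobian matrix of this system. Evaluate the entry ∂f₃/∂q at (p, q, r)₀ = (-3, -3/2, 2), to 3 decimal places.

1.000

∂f₃/∂q = -p - r.
At (-3, -3/2, 2) this is 1.000.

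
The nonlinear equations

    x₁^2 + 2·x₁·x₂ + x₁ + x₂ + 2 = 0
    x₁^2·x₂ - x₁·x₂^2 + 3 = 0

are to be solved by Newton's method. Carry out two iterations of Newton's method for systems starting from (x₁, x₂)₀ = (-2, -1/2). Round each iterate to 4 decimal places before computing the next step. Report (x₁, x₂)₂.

At (-2, -1/2): F = (5.5000, 1.5000).
Jacobian J = [[2·x₁ + 2·x₂ + 1, 2·x₁ + 1], [2·x₁·x₂ - x₂^2, x₁^2 - 2·x₁·x₂]].
At the point, J = [[-4.0000, -3.0000], [1.7500, 2.0000]] (det J = -2.7500).
Solving J·Δ = −F gives Δ = (5.6364, -5.6818).
Then the next iterate is (x₁, x₂)₁ = (3.6364, -6.1818).
Round to (3.6364, -6.1818) and repeat: F = (-32.280990, -217.708203), J = [[-4.0908, 8.2728], [-83.173646, 58.1824]].
Δ = (0.1714, 3.9868), so (x₁, x₂)₂ = (3.8078, -2.1950).

(3.8078, -2.1950)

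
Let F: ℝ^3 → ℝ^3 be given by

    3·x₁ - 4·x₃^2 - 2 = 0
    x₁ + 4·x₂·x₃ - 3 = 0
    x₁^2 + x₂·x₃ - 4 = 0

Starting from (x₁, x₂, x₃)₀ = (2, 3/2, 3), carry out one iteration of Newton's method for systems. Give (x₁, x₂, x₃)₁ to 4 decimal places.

(1.9333, 0.7597, 1.6583)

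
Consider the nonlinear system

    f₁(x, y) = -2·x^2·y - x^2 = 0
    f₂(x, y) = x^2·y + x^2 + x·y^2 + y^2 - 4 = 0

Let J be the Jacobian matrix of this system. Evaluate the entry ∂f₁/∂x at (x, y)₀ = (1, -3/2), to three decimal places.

4.000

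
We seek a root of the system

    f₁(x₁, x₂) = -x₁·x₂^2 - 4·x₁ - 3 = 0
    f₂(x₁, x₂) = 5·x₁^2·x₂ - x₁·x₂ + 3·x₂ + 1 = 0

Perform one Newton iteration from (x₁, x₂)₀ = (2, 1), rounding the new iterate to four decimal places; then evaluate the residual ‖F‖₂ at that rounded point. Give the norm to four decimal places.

612.8505

At (2, 1): F = (-13.0000, 22.0000).
Jacobian J = [[-x₂^2 - 4, -2·x₁·x₂], [10·x₁·x₂ - x₂, 5·x₁^2 - x₁ + 3]].
At the point, J = [[-5.0000, -4.0000], [19.0000, 21.0000]] (det J = -29.0000).
Solving J·Δ = −F gives Δ = (-6.3793, 4.7241).
Then the next iterate is (x₁, x₂)₁ = (-4.3793, 5.7241).
Re-evaluating at (-4.3793, 5.7241): F = (158.006369, 592.131484), so ‖F‖₂ = 612.8505.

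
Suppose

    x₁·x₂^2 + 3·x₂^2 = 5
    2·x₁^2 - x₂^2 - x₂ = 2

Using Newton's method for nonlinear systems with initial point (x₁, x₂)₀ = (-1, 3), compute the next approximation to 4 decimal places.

At (-1, 3): F = (13.0000, -12.0000).
Jacobian J = [[x₂^2, 2·x₁·x₂ + 6·x₂], [4·x₁, -2·x₂ - 1]].
At the point, J = [[9.0000, 12.0000], [-4.0000, -7.0000]] (det J = -15.0000).
Solving J·Δ = −F gives Δ = (3.5333, -3.7333).
Then the next iterate is (x₁, x₂)₁ = (2.5333, -0.7333).

(2.5333, -0.7333)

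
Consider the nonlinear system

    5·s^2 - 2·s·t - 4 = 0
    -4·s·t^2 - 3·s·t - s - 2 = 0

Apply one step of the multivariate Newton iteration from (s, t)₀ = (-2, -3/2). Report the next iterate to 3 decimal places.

(-1.341, -1.201)

At (-2, -3/2): F = (10.000, 9.000).
Jacobian J = [[10·s - 2·t, -2·s], [-4·t^2 - 3·t - 1, -8·s·t - 3·s]].
At the point, J = [[-17.000, 4.000], [-5.500, -18.000]] (det J = 328.000).
Solving J·Δ = −F gives Δ = (0.659, 0.299).
Then the next iterate is (s, t)₁ = (-1.341, -1.201).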